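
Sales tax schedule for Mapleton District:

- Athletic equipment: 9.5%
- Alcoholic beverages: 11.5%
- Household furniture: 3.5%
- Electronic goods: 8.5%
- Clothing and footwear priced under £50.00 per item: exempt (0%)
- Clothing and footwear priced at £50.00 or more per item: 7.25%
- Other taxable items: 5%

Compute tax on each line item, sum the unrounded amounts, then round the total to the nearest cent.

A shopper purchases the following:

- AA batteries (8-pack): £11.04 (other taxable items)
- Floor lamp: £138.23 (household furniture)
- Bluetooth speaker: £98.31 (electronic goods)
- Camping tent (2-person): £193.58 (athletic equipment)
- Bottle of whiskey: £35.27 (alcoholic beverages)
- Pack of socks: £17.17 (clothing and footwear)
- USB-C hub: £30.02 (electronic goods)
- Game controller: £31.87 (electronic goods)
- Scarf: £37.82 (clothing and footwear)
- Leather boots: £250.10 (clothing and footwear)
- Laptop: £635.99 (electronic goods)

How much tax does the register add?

AA batteries (8-pack) £11.04: other taxable items → 5% → £0.552
Floor lamp £138.23: household furniture → 3.5% → £4.83805
Bluetooth speaker £98.31: electronic goods → 8.5% → £8.35635
Camping tent (2-person) £193.58: athletic equipment → 9.5% → £18.3901
Bottle of whiskey £35.27: alcoholic beverages → 11.5% → £4.05605
Pack of socks £17.17: clothing and footwear, under £50.00 → 0% → £0.00
USB-C hub £30.02: electronic goods → 8.5% → £2.5517
Game controller £31.87: electronic goods → 8.5% → £2.70895
Scarf £37.82: clothing and footwear, under £50.00 → 0% → £0.00
Leather boots £250.10: clothing and footwear, £50.00 or more → 7.25% → £18.13225
Laptop £635.99: electronic goods → 8.5% → £54.05915
Unrounded tax sum = £113.6446 → £113.64

£113.64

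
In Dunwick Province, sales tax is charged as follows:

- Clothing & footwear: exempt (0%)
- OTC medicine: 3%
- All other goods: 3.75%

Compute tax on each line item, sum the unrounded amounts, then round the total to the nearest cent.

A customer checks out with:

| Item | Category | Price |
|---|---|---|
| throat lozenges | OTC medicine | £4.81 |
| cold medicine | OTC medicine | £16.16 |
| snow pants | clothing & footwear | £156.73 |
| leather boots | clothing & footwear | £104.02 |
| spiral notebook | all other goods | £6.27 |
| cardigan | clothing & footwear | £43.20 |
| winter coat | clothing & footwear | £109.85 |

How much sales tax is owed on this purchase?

Throat lozenges £4.81: OTC medicine → 3% → £0.1443
Cold medicine £16.16: OTC medicine → 3% → £0.4848
Snow pants £156.73: clothing & footwear → 0% → £0.00
Leather boots £104.02: clothing & footwear → 0% → £0.00
Spiral notebook £6.27: all other goods → 3.75% → £0.235125
Cardigan £43.20: clothing & footwear → 0% → £0.00
Winter coat £109.85: clothing & footwear → 0% → £0.00
Unrounded tax sum = £0.864225 → £0.86

£0.86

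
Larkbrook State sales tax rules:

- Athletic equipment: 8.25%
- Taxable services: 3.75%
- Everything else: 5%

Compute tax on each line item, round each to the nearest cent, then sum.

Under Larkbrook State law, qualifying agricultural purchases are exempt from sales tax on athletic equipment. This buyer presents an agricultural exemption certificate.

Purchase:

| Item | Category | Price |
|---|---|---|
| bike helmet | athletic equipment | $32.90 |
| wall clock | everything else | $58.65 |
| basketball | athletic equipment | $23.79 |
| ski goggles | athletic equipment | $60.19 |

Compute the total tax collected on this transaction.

$2.93

Bike helmet $32.90: athletic equipment, buyer-exempt → 0% → $0.00
Wall clock $58.65: everything else → 5% → $2.93
Basketball $23.79: athletic equipment, buyer-exempt → 0% → $0.00
Ski goggles $60.19: athletic equipment, buyer-exempt → 0% → $0.00
Total tax = $2.93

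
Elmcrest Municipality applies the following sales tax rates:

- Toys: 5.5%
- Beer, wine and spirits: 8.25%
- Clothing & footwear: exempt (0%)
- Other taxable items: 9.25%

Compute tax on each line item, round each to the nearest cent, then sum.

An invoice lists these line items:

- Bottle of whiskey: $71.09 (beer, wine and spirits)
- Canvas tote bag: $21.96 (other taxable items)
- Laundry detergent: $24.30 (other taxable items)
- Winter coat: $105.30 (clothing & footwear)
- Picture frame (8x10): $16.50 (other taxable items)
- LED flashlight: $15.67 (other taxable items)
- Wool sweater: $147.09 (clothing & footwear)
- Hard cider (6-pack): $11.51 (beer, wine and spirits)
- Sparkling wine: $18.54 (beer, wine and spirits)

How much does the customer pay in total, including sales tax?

Bottle of whiskey $71.09: beer, wine and spirits → 8.25% → $5.86
Canvas tote bag $21.96: other taxable items → 9.25% → $2.03
Laundry detergent $24.30: other taxable items → 9.25% → $2.25
Winter coat $105.30: clothing & footwear → 0% → $0.00
Picture frame (8x10) $16.50: other taxable items → 9.25% → $1.53
LED flashlight $15.67: other taxable items → 9.25% → $1.45
Wool sweater $147.09: clothing & footwear → 0% → $0.00
Hard cider (6-pack) $11.51: beer, wine and spirits → 8.25% → $0.95
Sparkling wine $18.54: beer, wine and spirits → 8.25% → $1.53
Subtotal = $431.96; tax = $15.60; total due = $447.56

$447.56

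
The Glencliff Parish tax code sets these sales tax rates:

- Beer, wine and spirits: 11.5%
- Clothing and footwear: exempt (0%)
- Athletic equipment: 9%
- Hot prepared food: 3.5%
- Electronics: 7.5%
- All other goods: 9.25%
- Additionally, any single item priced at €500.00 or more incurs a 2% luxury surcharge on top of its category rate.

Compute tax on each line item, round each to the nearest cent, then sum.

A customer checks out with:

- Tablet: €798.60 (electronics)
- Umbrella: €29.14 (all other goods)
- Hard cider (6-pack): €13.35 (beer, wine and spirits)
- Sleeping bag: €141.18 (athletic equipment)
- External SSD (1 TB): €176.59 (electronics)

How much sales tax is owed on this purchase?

€106.06

Tablet €798.60: electronics → 7.5% + 2% surcharge = 9.5% → €75.87
Umbrella €29.14: all other goods → 9.25% → €2.70
Hard cider (6-pack) €13.35: beer, wine and spirits → 11.5% → €1.54
Sleeping bag €141.18: athletic equipment → 9% → €12.71
External SSD (1 TB) €176.59: electronics → 7.5% → €13.24
Total tax = €75.87 + €2.70 + €1.54 + €12.71 + €13.24 = €106.06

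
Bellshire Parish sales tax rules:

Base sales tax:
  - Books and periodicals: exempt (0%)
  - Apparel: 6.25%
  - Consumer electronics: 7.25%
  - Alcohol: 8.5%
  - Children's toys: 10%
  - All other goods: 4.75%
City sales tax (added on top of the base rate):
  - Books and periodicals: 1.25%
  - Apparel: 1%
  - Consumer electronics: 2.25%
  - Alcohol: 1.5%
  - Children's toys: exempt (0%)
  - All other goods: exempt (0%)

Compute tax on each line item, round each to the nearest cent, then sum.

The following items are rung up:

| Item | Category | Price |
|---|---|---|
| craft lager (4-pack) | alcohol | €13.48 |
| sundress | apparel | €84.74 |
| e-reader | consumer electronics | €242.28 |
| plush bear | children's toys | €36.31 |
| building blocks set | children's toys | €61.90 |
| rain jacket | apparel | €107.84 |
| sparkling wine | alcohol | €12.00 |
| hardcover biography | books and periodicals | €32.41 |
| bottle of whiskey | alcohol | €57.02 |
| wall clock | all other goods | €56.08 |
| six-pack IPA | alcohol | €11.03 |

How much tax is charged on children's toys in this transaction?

€9.82

Plush bear €36.31: children's toys → 10% + 0% city = 10% → €3.63
Building blocks set €61.90: children's toys → 10% + 0% city = 10% → €6.19
Tax on children's toys = €3.63 + €6.19 = €9.82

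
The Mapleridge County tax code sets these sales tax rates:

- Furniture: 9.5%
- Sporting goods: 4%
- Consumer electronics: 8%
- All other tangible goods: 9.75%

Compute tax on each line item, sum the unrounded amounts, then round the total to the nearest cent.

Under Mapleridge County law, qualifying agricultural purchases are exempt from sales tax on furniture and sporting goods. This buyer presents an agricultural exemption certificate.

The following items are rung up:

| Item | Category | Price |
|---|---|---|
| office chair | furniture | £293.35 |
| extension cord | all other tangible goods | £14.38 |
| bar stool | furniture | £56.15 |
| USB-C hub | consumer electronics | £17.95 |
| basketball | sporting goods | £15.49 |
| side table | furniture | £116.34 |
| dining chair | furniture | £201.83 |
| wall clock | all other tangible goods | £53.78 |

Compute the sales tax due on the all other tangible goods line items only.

Extension cord £14.38: all other tangible goods → 9.75% → £1.40205
Wall clock £53.78: all other tangible goods → 9.75% → £5.24355
Tax on all other tangible goods: unrounded sum = £6.6456 → £6.65

£6.65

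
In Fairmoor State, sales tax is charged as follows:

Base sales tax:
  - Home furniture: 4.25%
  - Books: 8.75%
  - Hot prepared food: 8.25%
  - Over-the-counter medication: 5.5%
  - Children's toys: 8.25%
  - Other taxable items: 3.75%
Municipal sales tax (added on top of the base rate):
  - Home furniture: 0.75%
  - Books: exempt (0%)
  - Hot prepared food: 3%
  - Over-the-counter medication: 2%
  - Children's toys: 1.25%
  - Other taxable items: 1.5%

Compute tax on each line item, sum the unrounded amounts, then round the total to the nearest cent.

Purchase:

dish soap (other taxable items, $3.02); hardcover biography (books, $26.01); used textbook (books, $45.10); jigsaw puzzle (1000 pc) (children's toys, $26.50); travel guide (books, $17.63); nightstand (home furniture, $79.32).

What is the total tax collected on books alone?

$7.76

Hardcover biography $26.01: books → 8.75% + 0% municipal = 8.75% → $2.275875
Used textbook $45.10: books → 8.75% + 0% municipal = 8.75% → $3.94625
Travel guide $17.63: books → 8.75% + 0% municipal = 8.75% → $1.542625
Tax on books: unrounded sum = $7.76475 → $7.76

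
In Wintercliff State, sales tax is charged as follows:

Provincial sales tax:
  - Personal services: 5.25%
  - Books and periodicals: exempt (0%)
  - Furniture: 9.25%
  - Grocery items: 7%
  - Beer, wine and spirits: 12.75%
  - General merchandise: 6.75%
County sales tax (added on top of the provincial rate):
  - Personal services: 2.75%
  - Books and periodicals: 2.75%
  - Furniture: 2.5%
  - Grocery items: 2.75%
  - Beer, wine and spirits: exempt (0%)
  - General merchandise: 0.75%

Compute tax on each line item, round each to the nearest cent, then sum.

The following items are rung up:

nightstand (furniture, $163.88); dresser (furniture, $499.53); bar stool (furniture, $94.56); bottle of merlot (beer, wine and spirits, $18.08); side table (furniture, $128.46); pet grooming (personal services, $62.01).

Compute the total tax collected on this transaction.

$111.42

Nightstand $163.88: furniture → 9.25% + 2.5% county = 11.75% → $19.26
Dresser $499.53: furniture → 9.25% + 2.5% county = 11.75% → $58.69
Bar stool $94.56: furniture → 9.25% + 2.5% county = 11.75% → $11.11
Bottle of merlot $18.08: beer, wine and spirits → 12.75% + 0% county = 12.75% → $2.31
Side table $128.46: furniture → 9.25% + 2.5% county = 11.75% → $15.09
Pet grooming $62.01: personal services → 5.25% + 2.75% county = 8% → $4.96
Total tax = $19.26 + $58.69 + $11.11 + $2.31 + $15.09 + $4.96 = $111.42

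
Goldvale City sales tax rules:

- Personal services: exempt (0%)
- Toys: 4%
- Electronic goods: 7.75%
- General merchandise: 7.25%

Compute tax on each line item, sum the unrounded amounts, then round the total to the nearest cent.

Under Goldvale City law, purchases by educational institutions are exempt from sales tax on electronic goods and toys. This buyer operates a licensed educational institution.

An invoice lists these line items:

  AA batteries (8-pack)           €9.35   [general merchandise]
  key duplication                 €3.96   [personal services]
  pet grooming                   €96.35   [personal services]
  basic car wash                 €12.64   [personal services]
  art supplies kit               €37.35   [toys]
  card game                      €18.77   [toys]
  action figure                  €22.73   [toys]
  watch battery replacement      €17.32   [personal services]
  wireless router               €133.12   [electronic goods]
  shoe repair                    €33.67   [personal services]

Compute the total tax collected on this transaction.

AA batteries (8-pack) €9.35: general merchandise → 7.25% → €0.677875
Key duplication €3.96: personal services → 0% → €0.00
Pet grooming €96.35: personal services → 0% → €0.00
Basic car wash €12.64: personal services → 0% → €0.00
Art supplies kit €37.35: toys, buyer-exempt → 0% → €0.00
Card game €18.77: toys, buyer-exempt → 0% → €0.00
Action figure €22.73: toys, buyer-exempt → 0% → €0.00
Watch battery replacement €17.32: personal services → 0% → €0.00
Wireless router €133.12: electronic goods, buyer-exempt → 0% → €0.00
Shoe repair €33.67: personal services → 0% → €0.00
Unrounded tax sum = €0.677875 → €0.68

€0.68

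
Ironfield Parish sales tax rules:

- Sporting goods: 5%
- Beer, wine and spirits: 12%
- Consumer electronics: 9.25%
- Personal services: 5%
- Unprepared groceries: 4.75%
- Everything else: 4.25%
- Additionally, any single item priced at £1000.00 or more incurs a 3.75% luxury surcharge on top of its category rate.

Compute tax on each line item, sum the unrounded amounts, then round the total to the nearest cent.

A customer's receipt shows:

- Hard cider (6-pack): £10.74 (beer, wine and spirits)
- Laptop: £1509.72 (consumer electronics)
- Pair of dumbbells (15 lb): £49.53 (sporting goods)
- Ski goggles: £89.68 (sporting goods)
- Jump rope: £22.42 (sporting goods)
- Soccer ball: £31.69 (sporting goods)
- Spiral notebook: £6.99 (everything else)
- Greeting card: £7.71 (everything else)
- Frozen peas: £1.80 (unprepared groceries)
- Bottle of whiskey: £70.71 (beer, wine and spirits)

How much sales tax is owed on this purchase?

£216.41

Hard cider (6-pack) £10.74: beer, wine and spirits → 12% → £1.2888
Laptop £1509.72: consumer electronics → 9.25% + 3.75% surcharge = 13% → £196.2636
Pair of dumbbells (15 lb) £49.53: sporting goods → 5% → £2.4765
Ski goggles £89.68: sporting goods → 5% → £4.484
Jump rope £22.42: sporting goods → 5% → £1.121
Soccer ball £31.69: sporting goods → 5% → £1.5845
Spiral notebook £6.99: everything else → 4.25% → £0.297075
Greeting card £7.71: everything else → 4.25% → £0.327675
Frozen peas £1.80: unprepared groceries → 4.75% → £0.0855
Bottle of whiskey £70.71: beer, wine and spirits → 12% → £8.4852
Unrounded tax sum = £216.41385 → £216.41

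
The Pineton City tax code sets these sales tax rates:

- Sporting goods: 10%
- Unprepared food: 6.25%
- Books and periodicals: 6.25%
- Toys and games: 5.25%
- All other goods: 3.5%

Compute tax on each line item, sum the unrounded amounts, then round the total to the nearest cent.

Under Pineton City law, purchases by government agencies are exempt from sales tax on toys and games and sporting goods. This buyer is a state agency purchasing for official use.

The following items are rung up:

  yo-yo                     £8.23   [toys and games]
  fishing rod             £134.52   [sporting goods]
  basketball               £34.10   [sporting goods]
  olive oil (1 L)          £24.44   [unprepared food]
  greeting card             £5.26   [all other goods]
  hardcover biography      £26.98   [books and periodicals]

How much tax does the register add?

Yo-yo £8.23: toys and games, buyer-exempt → 0% → £0.00
Fishing rod £134.52: sporting goods, buyer-exempt → 0% → £0.00
Basketball £34.10: sporting goods, buyer-exempt → 0% → £0.00
Olive oil (1 L) £24.44: unprepared food → 6.25% → £1.5275
Greeting card £5.26: all other goods → 3.5% → £0.1841
Hardcover biography £26.98: books and periodicals → 6.25% → £1.68625
Unrounded tax sum = £3.39785 → £3.40

£3.40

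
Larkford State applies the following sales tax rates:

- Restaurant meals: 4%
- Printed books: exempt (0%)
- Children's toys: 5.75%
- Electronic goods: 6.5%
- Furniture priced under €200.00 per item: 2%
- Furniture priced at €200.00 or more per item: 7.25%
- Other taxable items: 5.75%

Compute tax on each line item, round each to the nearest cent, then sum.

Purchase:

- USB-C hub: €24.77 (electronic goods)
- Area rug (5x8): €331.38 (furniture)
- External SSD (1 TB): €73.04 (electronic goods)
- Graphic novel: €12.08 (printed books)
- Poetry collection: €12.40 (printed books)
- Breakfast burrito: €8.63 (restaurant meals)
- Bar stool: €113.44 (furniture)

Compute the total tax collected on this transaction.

USB-C hub €24.77: electronic goods → 6.5% → €1.61
Area rug (5x8) €331.38: furniture, €200.00 or more → 7.25% → €24.03
External SSD (1 TB) €73.04: electronic goods → 6.5% → €4.75
Graphic novel €12.08: printed books → 0% → €0.00
Poetry collection €12.40: printed books → 0% → €0.00
Breakfast burrito €8.63: restaurant meals → 4% → €0.35
Bar stool €113.44: furniture, under €200.00 → 2% → €2.27
Total tax = €1.61 + €24.03 + €4.75 + €0.35 + €2.27 = €33.01

€33.01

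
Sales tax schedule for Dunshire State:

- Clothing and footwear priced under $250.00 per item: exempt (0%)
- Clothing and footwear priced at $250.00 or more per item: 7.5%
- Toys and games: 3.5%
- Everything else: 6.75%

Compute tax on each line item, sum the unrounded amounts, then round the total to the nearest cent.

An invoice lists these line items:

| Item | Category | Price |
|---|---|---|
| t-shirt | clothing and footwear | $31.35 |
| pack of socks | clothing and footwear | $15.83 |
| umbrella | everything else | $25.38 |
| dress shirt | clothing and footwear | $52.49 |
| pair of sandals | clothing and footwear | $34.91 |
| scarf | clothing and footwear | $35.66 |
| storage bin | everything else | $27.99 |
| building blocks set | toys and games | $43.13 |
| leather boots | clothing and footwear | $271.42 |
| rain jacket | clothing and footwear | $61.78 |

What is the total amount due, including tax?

$625.41

T-shirt $31.35: clothing and footwear, under $250.00 → 0% → $0.00
Pack of socks $15.83: clothing and footwear, under $250.00 → 0% → $0.00
Umbrella $25.38: everything else → 6.75% → $1.71315
Dress shirt $52.49: clothing and footwear, under $250.00 → 0% → $0.00
Pair of sandals $34.91: clothing and footwear, under $250.00 → 0% → $0.00
Scarf $35.66: clothing and footwear, under $250.00 → 0% → $0.00
Storage bin $27.99: everything else → 6.75% → $1.889325
Building blocks set $43.13: toys and games → 3.5% → $1.50955
Leather boots $271.42: clothing and footwear, $250.00 or more → 7.5% → $20.3565
Rain jacket $61.78: clothing and footwear, under $250.00 → 0% → $0.00
Subtotal = $599.94; unrounded tax = $25.468525 → $25.47; total due = $625.41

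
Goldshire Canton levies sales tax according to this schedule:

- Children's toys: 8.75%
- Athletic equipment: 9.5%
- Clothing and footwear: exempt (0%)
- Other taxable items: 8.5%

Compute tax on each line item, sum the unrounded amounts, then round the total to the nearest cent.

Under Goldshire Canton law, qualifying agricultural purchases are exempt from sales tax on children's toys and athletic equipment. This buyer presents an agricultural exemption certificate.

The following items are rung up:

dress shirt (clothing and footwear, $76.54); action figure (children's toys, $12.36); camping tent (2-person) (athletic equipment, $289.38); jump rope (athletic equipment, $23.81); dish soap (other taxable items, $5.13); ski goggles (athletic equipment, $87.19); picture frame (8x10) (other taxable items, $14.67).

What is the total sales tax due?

Dress shirt $76.54: clothing and footwear → 0% → $0.00
Action figure $12.36: children's toys, buyer-exempt → 0% → $0.00
Camping tent (2-person) $289.38: athletic equipment, buyer-exempt → 0% → $0.00
Jump rope $23.81: athletic equipment, buyer-exempt → 0% → $0.00
Dish soap $5.13: other taxable items → 8.5% → $0.43605
Ski goggles $87.19: athletic equipment, buyer-exempt → 0% → $0.00
Picture frame (8x10) $14.67: other taxable items → 8.5% → $1.24695
Unrounded tax sum = $1.683 → $1.68

$1.68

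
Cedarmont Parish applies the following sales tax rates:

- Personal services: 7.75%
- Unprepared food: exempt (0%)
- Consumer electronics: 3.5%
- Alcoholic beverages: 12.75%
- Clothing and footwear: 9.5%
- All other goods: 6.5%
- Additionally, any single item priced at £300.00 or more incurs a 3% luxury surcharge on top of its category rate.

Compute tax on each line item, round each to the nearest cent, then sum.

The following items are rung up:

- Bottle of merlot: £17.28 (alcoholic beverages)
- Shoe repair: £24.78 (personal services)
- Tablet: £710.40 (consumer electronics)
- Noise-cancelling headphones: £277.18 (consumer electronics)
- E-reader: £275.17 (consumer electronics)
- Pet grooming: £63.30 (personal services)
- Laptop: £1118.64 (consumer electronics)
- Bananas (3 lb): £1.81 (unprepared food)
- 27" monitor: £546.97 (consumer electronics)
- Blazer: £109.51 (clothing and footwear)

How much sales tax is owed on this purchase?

£193.20

Bottle of merlot £17.28: alcoholic beverages → 12.75% → £2.20
Shoe repair £24.78: personal services → 7.75% → £1.92
Tablet £710.40: consumer electronics → 3.5% + 3% surcharge = 6.5% → £46.18
Noise-cancelling headphones £277.18: consumer electronics → 3.5% → £9.70
E-reader £275.17: consumer electronics → 3.5% → £9.63
Pet grooming £63.30: personal services → 7.75% → £4.91
Laptop £1118.64: consumer electronics → 3.5% + 3% surcharge = 6.5% → £72.71
Bananas (3 lb) £1.81: unprepared food → 0% → £0.00
27" monitor £546.97: consumer electronics → 3.5% + 3% surcharge = 6.5% → £35.55
Blazer £109.51: clothing and footwear → 9.5% → £10.40
Total tax = £2.20 + £1.92 + £46.18 + £9.70 + £9.63 + £4.91 + £72.71 + £35.55 + £10.40 = £193.20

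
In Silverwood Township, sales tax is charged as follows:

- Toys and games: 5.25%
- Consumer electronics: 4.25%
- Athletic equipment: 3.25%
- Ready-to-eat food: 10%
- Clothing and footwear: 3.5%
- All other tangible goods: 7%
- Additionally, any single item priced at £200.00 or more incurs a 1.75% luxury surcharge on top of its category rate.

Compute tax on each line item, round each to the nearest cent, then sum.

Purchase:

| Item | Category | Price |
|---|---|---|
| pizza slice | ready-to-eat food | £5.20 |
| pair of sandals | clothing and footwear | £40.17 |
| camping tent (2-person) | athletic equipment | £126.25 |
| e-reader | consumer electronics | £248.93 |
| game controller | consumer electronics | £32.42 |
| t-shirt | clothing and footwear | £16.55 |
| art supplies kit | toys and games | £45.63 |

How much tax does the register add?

Pizza slice £5.20: ready-to-eat food → 10% → £0.52
Pair of sandals £40.17: clothing and footwear → 3.5% → £1.41
Camping tent (2-person) £126.25: athletic equipment → 3.25% → £4.10
E-reader £248.93: consumer electronics → 4.25% + 1.75% surcharge = 6% → £14.94
Game controller £32.42: consumer electronics → 4.25% → £1.38
T-shirt £16.55: clothing and footwear → 3.5% → £0.58
Art supplies kit £45.63: toys and games → 5.25% → £2.40
Total tax = £0.52 + £1.41 + £4.10 + £14.94 + £1.38 + £0.58 + £2.40 = £25.33

£25.33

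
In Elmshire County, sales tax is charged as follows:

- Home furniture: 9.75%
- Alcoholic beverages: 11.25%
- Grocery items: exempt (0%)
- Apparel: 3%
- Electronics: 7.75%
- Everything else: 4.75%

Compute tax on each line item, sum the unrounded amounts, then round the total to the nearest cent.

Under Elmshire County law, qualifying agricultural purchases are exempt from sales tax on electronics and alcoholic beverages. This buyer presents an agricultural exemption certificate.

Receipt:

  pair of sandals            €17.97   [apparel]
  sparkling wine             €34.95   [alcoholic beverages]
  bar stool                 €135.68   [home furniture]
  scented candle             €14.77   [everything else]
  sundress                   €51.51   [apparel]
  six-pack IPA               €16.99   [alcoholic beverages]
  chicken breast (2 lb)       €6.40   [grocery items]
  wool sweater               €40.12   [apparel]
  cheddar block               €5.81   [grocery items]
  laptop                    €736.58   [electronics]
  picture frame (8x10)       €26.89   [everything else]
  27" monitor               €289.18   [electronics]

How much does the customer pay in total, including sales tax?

€1395.35

Pair of sandals €17.97: apparel → 3% → €0.5391
Sparkling wine €34.95: alcoholic beverages, buyer-exempt → 0% → €0.00
Bar stool €135.68: home furniture → 9.75% → €13.2288
Scented candle €14.77: everything else → 4.75% → €0.701575
Sundress €51.51: apparel → 3% → €1.5453
Six-pack IPA €16.99: alcoholic beverages, buyer-exempt → 0% → €0.00
Chicken breast (2 lb) €6.40: grocery items → 0% → €0.00
Wool sweater €40.12: apparel → 3% → €1.2036
Cheddar block €5.81: grocery items → 0% → €0.00
Laptop €736.58: electronics, buyer-exempt → 0% → €0.00
Picture frame (8x10) €26.89: everything else → 4.75% → €1.277275
27" monitor €289.18: electronics, buyer-exempt → 0% → €0.00
Subtotal = €1376.85; unrounded tax = €18.49565 → €18.50; total due = €1395.35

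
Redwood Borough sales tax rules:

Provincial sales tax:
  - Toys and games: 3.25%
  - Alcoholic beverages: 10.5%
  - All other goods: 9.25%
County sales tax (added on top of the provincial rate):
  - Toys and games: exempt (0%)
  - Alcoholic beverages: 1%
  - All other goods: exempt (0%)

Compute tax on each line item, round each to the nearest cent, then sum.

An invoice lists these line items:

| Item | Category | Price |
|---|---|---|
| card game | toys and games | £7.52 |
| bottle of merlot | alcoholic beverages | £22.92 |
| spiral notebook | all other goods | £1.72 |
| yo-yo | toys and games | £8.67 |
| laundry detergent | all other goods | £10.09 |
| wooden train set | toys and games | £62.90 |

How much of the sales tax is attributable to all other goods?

Spiral notebook £1.72: all other goods → 9.25% + 0% county = 9.25% → £0.16
Laundry detergent £10.09: all other goods → 9.25% + 0% county = 9.25% → £0.93
Tax on all other goods = £0.16 + £0.93 = £1.09

£1.09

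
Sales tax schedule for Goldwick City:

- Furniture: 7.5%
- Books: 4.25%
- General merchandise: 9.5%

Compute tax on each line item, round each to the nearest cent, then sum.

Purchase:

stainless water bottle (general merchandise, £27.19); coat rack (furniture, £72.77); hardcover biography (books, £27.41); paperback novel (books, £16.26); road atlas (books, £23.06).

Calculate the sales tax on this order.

Stainless water bottle £27.19: general merchandise → 9.5% → £2.58
Coat rack £72.77: furniture → 7.5% → £5.46
Hardcover biography £27.41: books → 4.25% → £1.16
Paperback novel £16.26: books → 4.25% → £0.69
Road atlas £23.06: books → 4.25% → £0.98
Total tax = £2.58 + £5.46 + £1.16 + £0.69 + £0.98 = £10.87

£10.87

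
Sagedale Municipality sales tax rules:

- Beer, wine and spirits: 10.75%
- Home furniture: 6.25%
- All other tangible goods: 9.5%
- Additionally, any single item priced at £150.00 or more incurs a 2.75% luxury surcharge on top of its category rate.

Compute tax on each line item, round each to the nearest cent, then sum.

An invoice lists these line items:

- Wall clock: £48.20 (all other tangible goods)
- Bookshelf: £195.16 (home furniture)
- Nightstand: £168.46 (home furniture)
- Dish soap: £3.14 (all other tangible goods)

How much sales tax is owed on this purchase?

Wall clock £48.20: all other tangible goods → 9.5% → £4.58
Bookshelf £195.16: home furniture → 6.25% + 2.75% surcharge = 9% → £17.56
Nightstand £168.46: home furniture → 6.25% + 2.75% surcharge = 9% → £15.16
Dish soap £3.14: all other tangible goods → 9.5% → £0.30
Total tax = £4.58 + £17.56 + £15.16 + £0.30 = £37.60

£37.60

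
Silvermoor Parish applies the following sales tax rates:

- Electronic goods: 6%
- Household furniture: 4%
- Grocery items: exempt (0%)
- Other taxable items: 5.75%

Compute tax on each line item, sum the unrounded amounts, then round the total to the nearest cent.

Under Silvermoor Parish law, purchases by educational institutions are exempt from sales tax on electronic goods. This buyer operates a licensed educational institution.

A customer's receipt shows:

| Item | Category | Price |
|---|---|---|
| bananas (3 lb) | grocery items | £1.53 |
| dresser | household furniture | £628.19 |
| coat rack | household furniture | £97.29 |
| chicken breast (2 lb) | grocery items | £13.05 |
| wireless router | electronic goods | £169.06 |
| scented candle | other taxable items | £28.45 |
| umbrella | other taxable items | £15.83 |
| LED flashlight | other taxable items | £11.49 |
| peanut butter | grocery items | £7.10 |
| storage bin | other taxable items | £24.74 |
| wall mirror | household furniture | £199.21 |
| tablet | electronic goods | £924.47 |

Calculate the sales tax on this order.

Bananas (3 lb) £1.53: grocery items → 0% → £0.00
Dresser £628.19: household furniture → 4% → £25.1276
Coat rack £97.29: household furniture → 4% → £3.8916
Chicken breast (2 lb) £13.05: grocery items → 0% → £0.00
Wireless router £169.06: electronic goods, buyer-exempt → 0% → £0.00
Scented candle £28.45: other taxable items → 5.75% → £1.635875
Umbrella £15.83: other taxable items → 5.75% → £0.910225
LED flashlight £11.49: other taxable items → 5.75% → £0.660675
Peanut butter £7.10: grocery items → 0% → £0.00
Storage bin £24.74: other taxable items → 5.75% → £1.42255
Wall mirror £199.21: household furniture → 4% → £7.9684
Tablet £924.47: electronic goods, buyer-exempt → 0% → £0.00
Unrounded tax sum = £41.616925 → £41.62

£41.62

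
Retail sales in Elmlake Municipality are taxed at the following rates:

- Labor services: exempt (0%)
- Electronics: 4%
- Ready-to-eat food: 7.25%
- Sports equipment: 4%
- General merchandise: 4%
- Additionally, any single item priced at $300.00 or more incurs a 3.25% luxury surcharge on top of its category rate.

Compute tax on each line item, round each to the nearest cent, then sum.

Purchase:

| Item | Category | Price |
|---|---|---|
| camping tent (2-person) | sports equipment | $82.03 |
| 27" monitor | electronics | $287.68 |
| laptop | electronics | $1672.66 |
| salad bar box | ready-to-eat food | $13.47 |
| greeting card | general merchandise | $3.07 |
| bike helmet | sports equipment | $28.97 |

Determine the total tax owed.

Camping tent (2-person) $82.03: sports equipment → 4% → $3.28
27" monitor $287.68: electronics → 4% → $11.51
Laptop $1672.66: electronics → 4% + 3.25% surcharge = 7.25% → $121.27
Salad bar box $13.47: ready-to-eat food → 7.25% → $0.98
Greeting card $3.07: general merchandise → 4% → $0.12
Bike helmet $28.97: sports equipment → 4% → $1.16
Total tax = $3.28 + $11.51 + $121.27 + $0.98 + $0.12 + $1.16 = $138.32

$138.32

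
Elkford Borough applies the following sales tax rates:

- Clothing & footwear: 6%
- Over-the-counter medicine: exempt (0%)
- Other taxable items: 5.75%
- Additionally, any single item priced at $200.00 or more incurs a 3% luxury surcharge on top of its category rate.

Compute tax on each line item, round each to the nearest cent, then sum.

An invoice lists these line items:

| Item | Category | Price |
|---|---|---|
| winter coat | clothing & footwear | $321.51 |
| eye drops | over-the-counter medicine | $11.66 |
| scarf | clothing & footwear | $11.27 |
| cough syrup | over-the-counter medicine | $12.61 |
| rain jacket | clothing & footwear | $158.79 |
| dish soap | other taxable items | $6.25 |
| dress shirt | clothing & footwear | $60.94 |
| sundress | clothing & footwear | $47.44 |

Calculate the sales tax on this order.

$46.02

Winter coat $321.51: clothing & footwear → 6% + 3% surcharge = 9% → $28.94
Eye drops $11.66: over-the-counter medicine → 0% → $0.00
Scarf $11.27: clothing & footwear → 6% → $0.68
Cough syrup $12.61: over-the-counter medicine → 0% → $0.00
Rain jacket $158.79: clothing & footwear → 6% → $9.53
Dish soap $6.25: other taxable items → 5.75% → $0.36
Dress shirt $60.94: clothing & footwear → 6% → $3.66
Sundress $47.44: clothing & footwear → 6% → $2.85
Total tax = $28.94 + $0.68 + $9.53 + $0.36 + $3.66 + $2.85 = $46.02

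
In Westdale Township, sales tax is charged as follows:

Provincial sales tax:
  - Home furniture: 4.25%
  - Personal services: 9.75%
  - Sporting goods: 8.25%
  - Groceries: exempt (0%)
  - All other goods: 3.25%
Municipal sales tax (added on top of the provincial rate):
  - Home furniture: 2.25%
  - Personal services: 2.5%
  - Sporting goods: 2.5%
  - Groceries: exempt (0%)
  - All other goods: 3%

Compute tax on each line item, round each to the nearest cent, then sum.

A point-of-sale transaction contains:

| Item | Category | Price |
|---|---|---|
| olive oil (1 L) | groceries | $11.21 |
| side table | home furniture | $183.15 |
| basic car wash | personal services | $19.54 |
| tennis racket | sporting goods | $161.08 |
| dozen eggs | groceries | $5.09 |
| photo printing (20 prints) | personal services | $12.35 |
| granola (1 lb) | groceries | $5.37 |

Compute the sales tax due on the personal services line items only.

$3.90

Basic car wash $19.54: personal services → 9.75% + 2.5% municipal = 12.25% → $2.39
Photo printing (20 prints) $12.35: personal services → 9.75% + 2.5% municipal = 12.25% → $1.51
Tax on personal services = $2.39 + $1.51 = $3.90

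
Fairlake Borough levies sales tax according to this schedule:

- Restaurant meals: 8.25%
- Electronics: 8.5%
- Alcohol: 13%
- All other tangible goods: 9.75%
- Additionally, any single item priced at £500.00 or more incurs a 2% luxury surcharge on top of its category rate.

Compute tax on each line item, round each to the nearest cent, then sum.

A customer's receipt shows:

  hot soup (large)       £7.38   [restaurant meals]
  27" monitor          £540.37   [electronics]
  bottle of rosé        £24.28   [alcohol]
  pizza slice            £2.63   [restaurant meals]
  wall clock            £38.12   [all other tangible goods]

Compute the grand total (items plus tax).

£677.23

Hot soup (large) £7.38: restaurant meals → 8.25% → £0.61
27" monitor £540.37: electronics → 8.5% + 2% surcharge = 10.5% → £56.74
Bottle of rosé £24.28: alcohol → 13% → £3.16
Pizza slice £2.63: restaurant meals → 8.25% → £0.22
Wall clock £38.12: all other tangible goods → 9.75% → £3.72
Subtotal = £612.78; tax = £64.45; total due = £677.23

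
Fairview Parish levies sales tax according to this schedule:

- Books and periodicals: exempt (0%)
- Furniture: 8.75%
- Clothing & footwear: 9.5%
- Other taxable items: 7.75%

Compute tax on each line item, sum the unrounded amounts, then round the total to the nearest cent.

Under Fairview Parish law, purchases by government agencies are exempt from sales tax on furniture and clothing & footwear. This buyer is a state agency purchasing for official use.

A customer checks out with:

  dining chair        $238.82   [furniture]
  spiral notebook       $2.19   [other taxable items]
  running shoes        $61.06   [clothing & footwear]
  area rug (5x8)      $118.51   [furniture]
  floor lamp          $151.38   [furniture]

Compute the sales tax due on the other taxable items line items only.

$0.17

Spiral notebook $2.19: other taxable items → 7.75% → $0.169725
Tax on other taxable items: unrounded sum = $0.169725 → $0.17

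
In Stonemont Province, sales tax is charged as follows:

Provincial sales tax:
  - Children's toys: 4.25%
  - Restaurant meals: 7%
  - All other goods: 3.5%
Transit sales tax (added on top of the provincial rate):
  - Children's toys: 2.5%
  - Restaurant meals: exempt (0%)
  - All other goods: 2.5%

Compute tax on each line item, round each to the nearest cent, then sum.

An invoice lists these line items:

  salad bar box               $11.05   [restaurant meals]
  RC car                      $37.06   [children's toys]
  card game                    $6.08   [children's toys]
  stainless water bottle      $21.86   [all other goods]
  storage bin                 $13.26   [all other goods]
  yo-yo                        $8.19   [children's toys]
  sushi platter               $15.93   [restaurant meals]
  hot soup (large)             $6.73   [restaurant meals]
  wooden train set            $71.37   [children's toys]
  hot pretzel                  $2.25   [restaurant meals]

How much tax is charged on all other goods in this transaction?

Stainless water bottle $21.86: all other goods → 3.5% + 2.5% transit = 6% → $1.31
Storage bin $13.26: all other goods → 3.5% + 2.5% transit = 6% → $0.80
Tax on all other goods = $1.31 + $0.80 = $2.11

$2.11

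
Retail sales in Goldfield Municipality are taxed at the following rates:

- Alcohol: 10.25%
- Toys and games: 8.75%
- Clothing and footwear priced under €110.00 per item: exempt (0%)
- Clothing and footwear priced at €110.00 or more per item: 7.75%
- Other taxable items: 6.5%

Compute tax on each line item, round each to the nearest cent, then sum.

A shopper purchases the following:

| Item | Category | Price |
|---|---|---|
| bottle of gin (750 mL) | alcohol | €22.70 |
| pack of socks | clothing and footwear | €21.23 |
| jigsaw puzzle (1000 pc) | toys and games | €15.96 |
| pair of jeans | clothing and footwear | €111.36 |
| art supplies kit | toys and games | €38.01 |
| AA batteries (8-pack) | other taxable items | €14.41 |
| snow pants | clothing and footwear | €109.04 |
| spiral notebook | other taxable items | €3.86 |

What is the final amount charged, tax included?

€353.45

Bottle of gin (750 mL) €22.70: alcohol → 10.25% → €2.33
Pack of socks €21.23: clothing and footwear, under €110.00 → 0% → €0.00
Jigsaw puzzle (1000 pc) €15.96: toys and games → 8.75% → €1.40
Pair of jeans €111.36: clothing and footwear, €110.00 or more → 7.75% → €8.63
Art supplies kit €38.01: toys and games → 8.75% → €3.33
AA batteries (8-pack) €14.41: other taxable items → 6.5% → €0.94
Snow pants €109.04: clothing and footwear, under €110.00 → 0% → €0.00
Spiral notebook €3.86: other taxable items → 6.5% → €0.25
Subtotal = €336.57; tax = €16.88; total due = €353.45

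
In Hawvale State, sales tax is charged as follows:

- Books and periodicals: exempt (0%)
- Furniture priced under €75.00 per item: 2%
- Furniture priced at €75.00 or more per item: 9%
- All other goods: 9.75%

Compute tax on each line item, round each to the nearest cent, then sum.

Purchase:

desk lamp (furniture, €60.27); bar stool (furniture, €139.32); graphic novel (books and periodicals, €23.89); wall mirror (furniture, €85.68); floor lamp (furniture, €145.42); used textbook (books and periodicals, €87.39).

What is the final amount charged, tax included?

€576.52

Desk lamp €60.27: furniture, under €75.00 → 2% → €1.21
Bar stool €139.32: furniture, €75.00 or more → 9% → €12.54
Graphic novel €23.89: books and periodicals → 0% → €0.00
Wall mirror €85.68: furniture, €75.00 or more → 9% → €7.71
Floor lamp €145.42: furniture, €75.00 or more → 9% → €13.09
Used textbook €87.39: books and periodicals → 0% → €0.00
Subtotal = €541.97; tax = €34.55; total due = €576.52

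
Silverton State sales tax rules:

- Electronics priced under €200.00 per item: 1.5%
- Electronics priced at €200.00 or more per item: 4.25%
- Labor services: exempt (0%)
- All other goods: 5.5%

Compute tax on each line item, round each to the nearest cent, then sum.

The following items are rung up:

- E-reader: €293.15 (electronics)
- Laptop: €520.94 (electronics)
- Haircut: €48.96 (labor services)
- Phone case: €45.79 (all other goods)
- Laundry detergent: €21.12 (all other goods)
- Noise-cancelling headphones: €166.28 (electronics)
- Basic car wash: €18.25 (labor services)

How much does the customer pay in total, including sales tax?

€1155.26

E-reader €293.15: electronics, €200.00 or more → 4.25% → €12.46
Laptop €520.94: electronics, €200.00 or more → 4.25% → €22.14
Haircut €48.96: labor services → 0% → €0.00
Phone case €45.79: all other goods → 5.5% → €2.52
Laundry detergent €21.12: all other goods → 5.5% → €1.16
Noise-cancelling headphones €166.28: electronics, under €200.00 → 1.5% → €2.49
Basic car wash €18.25: labor services → 0% → €0.00
Subtotal = €1114.49; tax = €40.77; total due = €1155.26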